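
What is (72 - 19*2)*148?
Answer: 5032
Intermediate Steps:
(72 - 19*2)*148 = (72 - 38)*148 = 34*148 = 5032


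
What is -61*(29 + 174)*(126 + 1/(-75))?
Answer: -117006967/75 ≈ -1.5601e+6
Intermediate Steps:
-61*(29 + 174)*(126 + 1/(-75)) = -12383*(126 - 1/75) = -12383*9449/75 = -61*1918147/75 = -117006967/75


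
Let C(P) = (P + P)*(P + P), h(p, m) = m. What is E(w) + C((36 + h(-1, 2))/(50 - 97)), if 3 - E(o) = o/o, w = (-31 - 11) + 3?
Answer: 10194/2209 ≈ 4.6148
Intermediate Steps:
w = -39 (w = -42 + 3 = -39)
E(o) = 2 (E(o) = 3 - o/o = 3 - 1*1 = 3 - 1 = 2)
C(P) = 4*P² (C(P) = (2*P)*(2*P) = 4*P²)
E(w) + C((36 + h(-1, 2))/(50 - 97)) = 2 + 4*((36 + 2)/(50 - 97))² = 2 + 4*(38/(-47))² = 2 + 4*(38*(-1/47))² = 2 + 4*(-38/47)² = 2 + 4*(1444/2209) = 2 + 5776/2209 = 10194/2209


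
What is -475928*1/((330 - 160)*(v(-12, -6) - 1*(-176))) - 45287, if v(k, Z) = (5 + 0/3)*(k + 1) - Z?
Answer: -489111129/10795 ≈ -45309.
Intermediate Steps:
v(k, Z) = 5 - Z + 5*k (v(k, Z) = (5 + 0*(⅓))*(1 + k) - Z = (5 + 0)*(1 + k) - Z = 5*(1 + k) - Z = (5 + 5*k) - Z = 5 - Z + 5*k)
-475928*1/((330 - 160)*(v(-12, -6) - 1*(-176))) - 45287 = -475928*1/((330 - 160)*((5 - 1*(-6) + 5*(-12)) - 1*(-176))) - 45287 = -475928*1/(170*((5 + 6 - 60) + 176)) - 45287 = -475928*1/(170*(-49 + 176)) - 45287 = -475928/(127*170) - 45287 = -475928/21590 - 45287 = -475928*1/21590 - 45287 = -237964/10795 - 45287 = -489111129/10795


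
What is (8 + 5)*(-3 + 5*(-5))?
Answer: -364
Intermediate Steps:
(8 + 5)*(-3 + 5*(-5)) = 13*(-3 - 25) = 13*(-28) = -364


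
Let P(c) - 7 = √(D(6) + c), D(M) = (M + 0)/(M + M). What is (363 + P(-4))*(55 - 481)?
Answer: -157620 - 213*I*√14 ≈ -1.5762e+5 - 796.97*I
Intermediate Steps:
D(M) = ½ (D(M) = M/((2*M)) = M*(1/(2*M)) = ½)
P(c) = 7 + √(½ + c)
(363 + P(-4))*(55 - 481) = (363 + (7 + √(2 + 4*(-4))/2))*(55 - 481) = (363 + (7 + √(2 - 16)/2))*(-426) = (363 + (7 + √(-14)/2))*(-426) = (363 + (7 + (I*√14)/2))*(-426) = (363 + (7 + I*√14/2))*(-426) = (370 + I*√14/2)*(-426) = -157620 - 213*I*√14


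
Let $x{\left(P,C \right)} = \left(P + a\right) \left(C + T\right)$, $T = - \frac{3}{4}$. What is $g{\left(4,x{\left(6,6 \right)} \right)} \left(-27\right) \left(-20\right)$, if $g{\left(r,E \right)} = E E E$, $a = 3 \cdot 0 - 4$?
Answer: $\frac{1250235}{2} \approx 6.2512 \cdot 10^{5}$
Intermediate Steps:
$T = - \frac{3}{4}$ ($T = \left(-3\right) \frac{1}{4} = - \frac{3}{4} \approx -0.75$)
$a = -4$ ($a = 0 - 4 = -4$)
$x{\left(P,C \right)} = \left(-4 + P\right) \left(- \frac{3}{4} + C\right)$ ($x{\left(P,C \right)} = \left(P - 4\right) \left(C - \frac{3}{4}\right) = \left(-4 + P\right) \left(- \frac{3}{4} + C\right)$)
$g{\left(r,E \right)} = E^{3}$ ($g{\left(r,E \right)} = E^{2} E = E^{3}$)
$g{\left(4,x{\left(6,6 \right)} \right)} \left(-27\right) \left(-20\right) = \left(3 - 24 - \frac{9}{2} + 6 \cdot 6\right)^{3} \left(-27\right) \left(-20\right) = \left(3 - 24 - \frac{9}{2} + 36\right)^{3} \left(-27\right) \left(-20\right) = \left(\frac{21}{2}\right)^{3} \left(-27\right) \left(-20\right) = \frac{9261}{8} \left(-27\right) \left(-20\right) = \left(- \frac{250047}{8}\right) \left(-20\right) = \frac{1250235}{2}$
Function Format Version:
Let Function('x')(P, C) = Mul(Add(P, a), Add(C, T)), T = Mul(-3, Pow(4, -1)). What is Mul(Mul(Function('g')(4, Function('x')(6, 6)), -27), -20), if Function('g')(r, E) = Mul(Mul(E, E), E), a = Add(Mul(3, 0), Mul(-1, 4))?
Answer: Rational(1250235, 2) ≈ 6.2512e+5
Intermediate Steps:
T = Rational(-3, 4) (T = Mul(-3, Rational(1, 4)) = Rational(-3, 4) ≈ -0.75000)
a = -4 (a = Add(0, -4) = -4)
Function('x')(P, C) = Mul(Add(-4, P), Add(Rational(-3, 4), C)) (Function('x')(P, C) = Mul(Add(P, -4), Add(C, Rational(-3, 4))) = Mul(Add(-4, P), Add(Rational(-3, 4), C)))
Function('g')(r, E) = Pow(E, 3) (Function('g')(r, E) = Mul(Pow(E, 2), E) = Pow(E, 3))
Mul(Mul(Function('g')(4, Function('x')(6, 6)), -27), -20) = Mul(Mul(Pow(Add(3, Mul(-4, 6), Mul(Rational(-3, 4), 6), Mul(6, 6)), 3), -27), -20) = Mul(Mul(Pow(Add(3, -24, Rational(-9, 2), 36), 3), -27), -20) = Mul(Mul(Pow(Rational(21, 2), 3), -27), -20) = Mul(Mul(Rational(9261, 8), -27), -20) = Mul(Rational(-250047, 8), -20) = Rational(1250235, 2)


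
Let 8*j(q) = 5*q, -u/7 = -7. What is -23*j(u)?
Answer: -5635/8 ≈ -704.38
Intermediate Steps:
u = 49 (u = -7*(-7) = 49)
j(q) = 5*q/8 (j(q) = (5*q)/8 = 5*q/8)
-23*j(u) = -115*49/8 = -23*245/8 = -5635/8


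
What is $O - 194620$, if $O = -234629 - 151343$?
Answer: $-580592$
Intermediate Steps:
$O = -385972$ ($O = -234629 - 151343 = -385972$)
$O - 194620 = -385972 - 194620 = -580592$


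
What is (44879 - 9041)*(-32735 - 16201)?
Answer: -1753768368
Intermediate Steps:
(44879 - 9041)*(-32735 - 16201) = 35838*(-48936) = -1753768368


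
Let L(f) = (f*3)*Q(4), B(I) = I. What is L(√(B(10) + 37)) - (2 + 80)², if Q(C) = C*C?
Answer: -6724 + 48*√47 ≈ -6394.9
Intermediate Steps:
Q(C) = C²
L(f) = 48*f (L(f) = (f*3)*4² = (3*f)*16 = 48*f)
L(√(B(10) + 37)) - (2 + 80)² = 48*√(10 + 37) - (2 + 80)² = 48*√47 - 1*82² = 48*√47 - 1*6724 = 48*√47 - 6724 = -6724 + 48*√47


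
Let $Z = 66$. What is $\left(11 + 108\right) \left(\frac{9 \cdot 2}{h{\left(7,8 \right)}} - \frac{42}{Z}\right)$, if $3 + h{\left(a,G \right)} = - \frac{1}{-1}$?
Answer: $- \frac{12614}{11} \approx -1146.7$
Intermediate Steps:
$h{\left(a,G \right)} = -2$ ($h{\left(a,G \right)} = -3 - \frac{1}{-1} = -3 - -1 = -3 + 1 = -2$)
$\left(11 + 108\right) \left(\frac{9 \cdot 2}{h{\left(7,8 \right)}} - \frac{42}{Z}\right) = \left(11 + 108\right) \left(\frac{9 \cdot 2}{-2} - \frac{42}{66}\right) = 119 \left(18 \left(- \frac{1}{2}\right) - \frac{7}{11}\right) = 119 \left(-9 - \frac{7}{11}\right) = 119 \left(- \frac{106}{11}\right) = - \frac{12614}{11}$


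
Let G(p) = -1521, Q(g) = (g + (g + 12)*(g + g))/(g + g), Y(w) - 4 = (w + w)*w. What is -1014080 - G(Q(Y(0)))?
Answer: -1012559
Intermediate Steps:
Y(w) = 4 + 2*w² (Y(w) = 4 + (w + w)*w = 4 + (2*w)*w = 4 + 2*w²)
Q(g) = (g + 2*g*(12 + g))/(2*g) (Q(g) = (g + (12 + g)*(2*g))/((2*g)) = (g + 2*g*(12 + g))*(1/(2*g)) = (g + 2*g*(12 + g))/(2*g))
-1014080 - G(Q(Y(0))) = -1014080 - 1*(-1521) = -1014080 + 1521 = -1012559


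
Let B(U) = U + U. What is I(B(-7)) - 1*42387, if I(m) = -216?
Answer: -42603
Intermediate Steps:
B(U) = 2*U
I(B(-7)) - 1*42387 = -216 - 1*42387 = -216 - 42387 = -42603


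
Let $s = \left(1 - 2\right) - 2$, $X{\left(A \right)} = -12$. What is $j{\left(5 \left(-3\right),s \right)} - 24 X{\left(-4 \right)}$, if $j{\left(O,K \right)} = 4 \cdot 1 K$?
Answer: $276$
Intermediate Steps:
$s = -3$ ($s = -1 - 2 = -3$)
$j{\left(O,K \right)} = 4 K$
$j{\left(5 \left(-3\right),s \right)} - 24 X{\left(-4 \right)} = 4 \left(-3\right) - -288 = -12 + 288 = 276$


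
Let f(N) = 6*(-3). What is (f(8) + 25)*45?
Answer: 315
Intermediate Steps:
f(N) = -18
(f(8) + 25)*45 = (-18 + 25)*45 = 7*45 = 315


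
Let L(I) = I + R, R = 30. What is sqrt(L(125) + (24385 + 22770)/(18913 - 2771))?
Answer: sqrt(41148621430)/16142 ≈ 12.567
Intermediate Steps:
L(I) = 30 + I (L(I) = I + 30 = 30 + I)
sqrt(L(125) + (24385 + 22770)/(18913 - 2771)) = sqrt((30 + 125) + (24385 + 22770)/(18913 - 2771)) = sqrt(155 + 47155/16142) = sqrt(2549165/16142) = sqrt(41148621430)/16142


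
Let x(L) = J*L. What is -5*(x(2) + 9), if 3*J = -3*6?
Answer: 15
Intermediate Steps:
J = -6 (J = (-3*6)/3 = (⅓)*(-18) = -6)
x(L) = -6*L
-5*(x(2) + 9) = -5*(-6*2 + 9) = -5*(-12 + 9) = -5*(-3) = 15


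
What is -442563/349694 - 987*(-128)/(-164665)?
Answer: -117053577579/57582362510 ≈ -2.0328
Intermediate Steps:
-442563/349694 - 987*(-128)/(-164665) = -442563*1/349694 + 126336*(-1/164665) = -442563/349694 - 126336/164665 = -117053577579/57582362510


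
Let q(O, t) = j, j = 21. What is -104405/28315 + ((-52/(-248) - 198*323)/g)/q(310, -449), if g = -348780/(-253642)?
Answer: -2628986951821/1185084684 ≈ -2218.4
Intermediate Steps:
q(O, t) = 21
g = 174390/126821 (g = -348780*(-1/253642) = 174390/126821 ≈ 1.3751)
-104405/28315 + ((-52/(-248) - 198*323)/g)/q(310, -449) = -104405/28315 + ((-52/(-248) - 198*323)/(174390/126821))/21 = -104405*1/28315 + ((-52*(-1/248) - 63954)*(126821/174390))*(1/21) = -2983/809 + ((13/62 - 63954)*(126821/174390))*(1/21) = -2983/809 - 3965135/62*126821/174390*(1/21) = -2983/809 - 3244273457/69756*1/21 = -2983/809 - 3244273457/1464876 = -2628986951821/1185084684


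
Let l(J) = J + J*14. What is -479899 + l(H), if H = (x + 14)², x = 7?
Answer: -473284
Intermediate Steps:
H = 441 (H = (7 + 14)² = 21² = 441)
l(J) = 15*J (l(J) = J + 14*J = 15*J)
-479899 + l(H) = -479899 + 15*441 = -479899 + 6615 = -473284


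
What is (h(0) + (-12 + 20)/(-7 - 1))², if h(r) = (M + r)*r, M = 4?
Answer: 1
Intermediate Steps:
h(r) = r*(4 + r) (h(r) = (4 + r)*r = r*(4 + r))
(h(0) + (-12 + 20)/(-7 - 1))² = (0*(4 + 0) + (-12 + 20)/(-7 - 1))² = (0*4 + 8/(-8))² = (0 + 8*(-⅛))² = (0 - 1)² = (-1)² = 1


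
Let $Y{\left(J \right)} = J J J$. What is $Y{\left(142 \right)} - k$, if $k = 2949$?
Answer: $2860339$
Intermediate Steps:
$Y{\left(J \right)} = J^{3}$ ($Y{\left(J \right)} = J^{2} J = J^{3}$)
$Y{\left(142 \right)} - k = 142^{3} - 2949 = 2863288 - 2949 = 2860339$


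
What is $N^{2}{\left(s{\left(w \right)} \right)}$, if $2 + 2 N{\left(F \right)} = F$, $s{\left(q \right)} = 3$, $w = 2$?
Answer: $\frac{1}{4} \approx 0.25$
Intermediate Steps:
$N{\left(F \right)} = -1 + \frac{F}{2}$
$N^{2}{\left(s{\left(w \right)} \right)} = \left(-1 + \frac{1}{2} \cdot 3\right)^{2} = \left(-1 + \frac{3}{2}\right)^{2} = \left(\frac{1}{2}\right)^{2} = \frac{1}{4}$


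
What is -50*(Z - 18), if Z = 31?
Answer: -650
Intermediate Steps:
-50*(Z - 18) = -50*(31 - 18) = -50*13 = -650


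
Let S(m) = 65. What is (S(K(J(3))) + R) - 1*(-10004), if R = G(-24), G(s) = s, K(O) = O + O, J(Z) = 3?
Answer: 10045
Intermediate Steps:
K(O) = 2*O
R = -24
(S(K(J(3))) + R) - 1*(-10004) = (65 - 24) - 1*(-10004) = 41 + 10004 = 10045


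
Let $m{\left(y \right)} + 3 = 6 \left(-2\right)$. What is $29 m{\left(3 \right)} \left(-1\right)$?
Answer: $435$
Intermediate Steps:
$m{\left(y \right)} = -15$ ($m{\left(y \right)} = -3 + 6 \left(-2\right) = -3 - 12 = -15$)
$29 m{\left(3 \right)} \left(-1\right) = 29 \left(-15\right) \left(-1\right) = \left(-435\right) \left(-1\right) = 435$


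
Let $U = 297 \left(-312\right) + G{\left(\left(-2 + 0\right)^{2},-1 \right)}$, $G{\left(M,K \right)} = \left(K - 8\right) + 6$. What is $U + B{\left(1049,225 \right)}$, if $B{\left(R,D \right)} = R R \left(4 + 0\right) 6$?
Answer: $26316957$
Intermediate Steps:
$G{\left(M,K \right)} = -2 + K$ ($G{\left(M,K \right)} = \left(-8 + K\right) + 6 = -2 + K$)
$B{\left(R,D \right)} = 24 R^{2}$ ($B{\left(R,D \right)} = R^{2} \cdot 4 \cdot 6 = R^{2} \cdot 24 = 24 R^{2}$)
$U = -92667$ ($U = 297 \left(-312\right) - 3 = -92664 - 3 = -92667$)
$U + B{\left(1049,225 \right)} = -92667 + 24 \cdot 1049^{2} = -92667 + 24 \cdot 1100401 = -92667 + 26409624 = 26316957$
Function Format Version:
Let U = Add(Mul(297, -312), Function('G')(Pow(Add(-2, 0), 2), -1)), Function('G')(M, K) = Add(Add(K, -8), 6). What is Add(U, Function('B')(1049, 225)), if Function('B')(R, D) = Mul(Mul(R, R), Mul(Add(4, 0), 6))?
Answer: 26316957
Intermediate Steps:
Function('G')(M, K) = Add(-2, K) (Function('G')(M, K) = Add(Add(-8, K), 6) = Add(-2, K))
Function('B')(R, D) = Mul(24, Pow(R, 2)) (Function('B')(R, D) = Mul(Pow(R, 2), Mul(4, 6)) = Mul(Pow(R, 2), 24) = Mul(24, Pow(R, 2)))
U = -92667 (U = Add(Mul(297, -312), Add(-2, -1)) = Add(-92664, -3) = -92667)
Add(U, Function('B')(1049, 225)) = Add(-92667, Mul(24, Pow(1049, 2))) = Add(-92667, Mul(24, 1100401)) = Add(-92667, 26409624) = 26316957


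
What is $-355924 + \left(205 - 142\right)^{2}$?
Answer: $-351955$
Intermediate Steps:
$-355924 + \left(205 - 142\right)^{2} = -355924 + 63^{2} = -355924 + 3969 = -351955$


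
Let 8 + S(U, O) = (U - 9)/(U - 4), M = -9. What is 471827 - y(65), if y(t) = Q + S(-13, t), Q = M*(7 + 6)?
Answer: 8023162/17 ≈ 4.7195e+5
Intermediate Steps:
S(U, O) = -8 + (-9 + U)/(-4 + U) (S(U, O) = -8 + (U - 9)/(U - 4) = -8 + (-9 + U)/(-4 + U))
Q = -117 (Q = -9*(7 + 6) = -9*13 = -117)
y(t) = -2103/17 (y(t) = -117 + (23 - 7*(-13))/(-4 - 13) = -117 + (23 + 91)/(-17) = -117 - 1/17*114 = -117 - 114/17 = -2103/17)
471827 - y(65) = 471827 - 1*(-2103/17) = 471827 + 2103/17 = 8023162/17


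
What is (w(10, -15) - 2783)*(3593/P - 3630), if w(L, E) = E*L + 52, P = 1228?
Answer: 12832109407/1228 ≈ 1.0450e+7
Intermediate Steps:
w(L, E) = 52 + E*L
(w(10, -15) - 2783)*(3593/P - 3630) = ((52 - 15*10) - 2783)*(3593/1228 - 3630) = ((52 - 150) - 2783)*(3593*(1/1228) - 3630) = (-98 - 2783)*(3593/1228 - 3630) = -2881*(-4454047/1228) = 12832109407/1228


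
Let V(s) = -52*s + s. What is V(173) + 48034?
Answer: 39211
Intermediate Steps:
V(s) = -51*s
V(173) + 48034 = -51*173 + 48034 = -8823 + 48034 = 39211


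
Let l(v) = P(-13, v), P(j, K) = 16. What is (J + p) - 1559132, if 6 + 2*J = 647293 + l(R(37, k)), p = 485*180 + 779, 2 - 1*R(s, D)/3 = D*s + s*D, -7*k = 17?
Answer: -2294803/2 ≈ -1.1474e+6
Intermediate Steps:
k = -17/7 (k = -⅐*17 = -17/7 ≈ -2.4286)
R(s, D) = 6 - 6*D*s (R(s, D) = 6 - 3*(D*s + s*D) = 6 - 3*(D*s + D*s) = 6 - 6*D*s)
p = 88079 (p = 87300 + 779 = 88079)
l(v) = 16
J = 647303/2 (J = -3 + (647293 + 16)/2 = -3 + (½)*647309 = -3 + 647309/2 = 647303/2 ≈ 3.2365e+5)
(J + p) - 1559132 = (647303/2 + 88079) - 1559132 = 823461/2 - 1559132 = -2294803/2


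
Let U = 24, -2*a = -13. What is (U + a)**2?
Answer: 3721/4 ≈ 930.25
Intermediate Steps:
a = 13/2 (a = -1/2*(-13) = 13/2 ≈ 6.5000)
(U + a)**2 = (24 + 13/2)**2 = (61/2)**2 = 3721/4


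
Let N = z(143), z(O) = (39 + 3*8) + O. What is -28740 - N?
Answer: -28946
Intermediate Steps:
z(O) = 63 + O (z(O) = (39 + 24) + O = 63 + O)
N = 206 (N = 63 + 143 = 206)
-28740 - N = -28740 - 1*206 = -28740 - 206 = -28946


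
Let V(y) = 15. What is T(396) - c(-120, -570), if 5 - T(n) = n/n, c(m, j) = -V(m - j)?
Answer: 19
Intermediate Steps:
c(m, j) = -15 (c(m, j) = -1*15 = -15)
T(n) = 4 (T(n) = 5 - n/n = 5 - 1*1 = 5 - 1 = 4)
T(396) - c(-120, -570) = 4 - 1*(-15) = 4 + 15 = 19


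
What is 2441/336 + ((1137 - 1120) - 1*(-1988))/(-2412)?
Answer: 434501/67536 ≈ 6.4336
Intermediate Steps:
2441/336 + ((1137 - 1120) - 1*(-1988))/(-2412) = 2441*(1/336) + (17 + 1988)*(-1/2412) = 2441/336 + 2005*(-1/2412) = 2441/336 - 2005/2412 = 434501/67536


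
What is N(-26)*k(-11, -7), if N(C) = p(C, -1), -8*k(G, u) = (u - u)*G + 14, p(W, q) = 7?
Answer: -49/4 ≈ -12.250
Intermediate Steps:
k(G, u) = -7/4 (k(G, u) = -((u - u)*G + 14)/8 = -(0*G + 14)/8 = -(0 + 14)/8 = -⅛*14 = -7/4)
N(C) = 7
N(-26)*k(-11, -7) = 7*(-7/4) = -49/4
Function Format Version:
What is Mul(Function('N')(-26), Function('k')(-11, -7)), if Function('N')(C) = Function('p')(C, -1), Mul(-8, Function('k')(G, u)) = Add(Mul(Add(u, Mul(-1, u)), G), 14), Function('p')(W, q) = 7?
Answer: Rational(-49, 4) ≈ -12.250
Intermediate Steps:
Function('k')(G, u) = Rational(-7, 4) (Function('k')(G, u) = Mul(Rational(-1, 8), Add(Mul(Add(u, Mul(-1, u)), G), 14)) = Mul(Rational(-1, 8), Add(Mul(0, G), 14)) = Mul(Rational(-1, 8), Add(0, 14)) = Mul(Rational(-1, 8), 14) = Rational(-7, 4))
Function('N')(C) = 7
Mul(Function('N')(-26), Function('k')(-11, -7)) = Mul(7, Rational(-7, 4)) = Rational(-49, 4)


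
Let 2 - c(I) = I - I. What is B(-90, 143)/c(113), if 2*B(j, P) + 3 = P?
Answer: 35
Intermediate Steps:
B(j, P) = -3/2 + P/2
c(I) = 2 (c(I) = 2 - (I - I) = 2 - 1*0 = 2 + 0 = 2)
B(-90, 143)/c(113) = (-3/2 + (½)*143)/2 = (-3/2 + 143/2)*(½) = 70*(½) = 35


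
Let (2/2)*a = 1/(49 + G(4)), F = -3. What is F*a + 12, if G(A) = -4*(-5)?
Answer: 275/23 ≈ 11.957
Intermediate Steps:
G(A) = 20
a = 1/69 (a = 1/(49 + 20) = 1/69 ≈ 0.014493)
F*a + 12 = -3*1/69 + 12 = -1/23 + 12 = 275/23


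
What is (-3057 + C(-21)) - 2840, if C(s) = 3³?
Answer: -5870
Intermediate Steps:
C(s) = 27
(-3057 + C(-21)) - 2840 = (-3057 + 27) - 2840 = -3030 - 2840 = -5870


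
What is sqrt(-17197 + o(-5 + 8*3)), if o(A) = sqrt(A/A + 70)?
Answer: sqrt(-17197 + sqrt(71)) ≈ 131.11*I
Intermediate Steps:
o(A) = sqrt(71) (o(A) = sqrt(1 + 70) = sqrt(71))
sqrt(-17197 + o(-5 + 8*3)) = sqrt(-17197 + sqrt(71))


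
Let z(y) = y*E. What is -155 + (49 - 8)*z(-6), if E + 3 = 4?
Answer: -401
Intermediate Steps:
E = 1 (E = -3 + 4 = 1)
z(y) = y (z(y) = y*1 = y)
-155 + (49 - 8)*z(-6) = -155 + (49 - 8)*(-6) = -155 + 41*(-6) = -155 - 246 = -401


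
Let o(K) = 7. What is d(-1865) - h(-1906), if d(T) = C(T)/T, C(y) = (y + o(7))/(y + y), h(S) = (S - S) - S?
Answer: -6629497779/3478225 ≈ -1906.0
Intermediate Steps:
h(S) = -S (h(S) = 0 - S = -S)
C(y) = (7 + y)/(2*y) (C(y) = (y + 7)/(y + y) = (7 + y)/((2*y)) = (7 + y)*(1/(2*y)) = (7 + y)/(2*y))
d(T) = (7 + T)/(2*T²) (d(T) = ((7 + T)/(2*T))/T = (7 + T)/(2*T²))
d(-1865) - h(-1906) = (½)*(7 - 1865)/(-1865)² - (-1)*(-1906) = (½)*(1/3478225)*(-1858) - 1*1906 = -929/3478225 - 1906 = -6629497779/3478225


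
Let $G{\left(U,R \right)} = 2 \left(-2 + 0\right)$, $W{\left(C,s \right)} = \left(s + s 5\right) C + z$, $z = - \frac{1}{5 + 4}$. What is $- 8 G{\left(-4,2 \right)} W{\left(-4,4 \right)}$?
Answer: $- \frac{27680}{9} \approx -3075.6$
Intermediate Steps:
$z = - \frac{1}{9} \approx -0.11111$
$W{\left(C,s \right)} = - \frac{1}{9} + 6 C s$ ($W{\left(C,s \right)} = \left(s + s 5\right) C - \frac{1}{9} = \left(s + 5 s\right) C - \frac{1}{9} = 6 s C - \frac{1}{9} = 6 C s - \frac{1}{9} = - \frac{1}{9} + 6 C s$)
$G{\left(U,R \right)} = -4$ ($G{\left(U,R \right)} = 2 \left(-2\right) = -4$)
$- 8 G{\left(-4,2 \right)} W{\left(-4,4 \right)} = \left(-8\right) \left(-4\right) \left(- \frac{1}{9} + 6 \left(-4\right) 4\right) = 32 \left(- \frac{1}{9} - 96\right) = 32 \left(- \frac{865}{9}\right) = - \frac{27680}{9}$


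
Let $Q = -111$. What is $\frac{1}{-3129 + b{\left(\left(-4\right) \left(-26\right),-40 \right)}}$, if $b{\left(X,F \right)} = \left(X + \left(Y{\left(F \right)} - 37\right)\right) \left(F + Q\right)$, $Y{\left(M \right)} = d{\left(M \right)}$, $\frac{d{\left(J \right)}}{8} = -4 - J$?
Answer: $- \frac{1}{56734} \approx -1.7626 \cdot 10^{-5}$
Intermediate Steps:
$d{\left(J \right)} = -32 - 8 J$ ($d{\left(J \right)} = 8 \left(-4 - J\right) = -32 - 8 J$)
$Y{\left(M \right)} = -32 - 8 M$
$b{\left(X,F \right)} = \left(-111 + F\right) \left(-69 + X - 8 F\right)$ ($b{\left(X,F \right)} = \left(X - \left(69 + 8 F\right)\right) \left(F - 111\right) = \left(X - \left(69 + 8 F\right)\right) \left(-111 + F\right) = \left(-69 + X - 8 F\right) \left(-111 + F\right) = \left(-111 + F\right) \left(-69 + X - 8 F\right)$)
$\frac{1}{-3129 + b{\left(\left(-4\right) \left(-26\right),-40 \right)}} = \frac{1}{-3129 - \left(25101 + 12800 + 151 \left(-4\right) \left(-26\right)\right)} = \frac{1}{-3129 - 53605} = \frac{1}{-56734} = - \frac{1}{56734}$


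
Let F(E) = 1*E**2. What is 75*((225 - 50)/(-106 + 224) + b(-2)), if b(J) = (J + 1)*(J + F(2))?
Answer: -4575/118 ≈ -38.771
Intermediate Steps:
F(E) = E**2
b(J) = (1 + J)*(4 + J) (b(J) = (J + 1)*(J + 2**2) = (1 + J)*(J + 4) = (1 + J)*(4 + J))
75*((225 - 50)/(-106 + 224) + b(-2)) = 75*((225 - 50)/(-106 + 224) + (4 + (-2)**2 + 5*(-2))) = 75*(175/118 + (4 + 4 - 10)) = 75*(175*(1/118) - 2) = 75*(175/118 - 2) = 75*(-61/118) = -4575/118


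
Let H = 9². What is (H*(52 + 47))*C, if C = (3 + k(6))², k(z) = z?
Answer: 649539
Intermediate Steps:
C = 81 (C = (3 + 6)² = 9² = 81)
H = 81
(H*(52 + 47))*C = (81*(52 + 47))*81 = (81*99)*81 = 8019*81 = 649539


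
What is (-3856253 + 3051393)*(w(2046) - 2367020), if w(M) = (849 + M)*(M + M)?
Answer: -7629525495200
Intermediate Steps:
w(M) = 2*M*(849 + M) (w(M) = (849 + M)*(2*M) = 2*M*(849 + M))
(-3856253 + 3051393)*(w(2046) - 2367020) = (-3856253 + 3051393)*(2*2046*(849 + 2046) - 2367020) = -804860*(2*2046*2895 - 2367020) = -804860*(11846340 - 2367020) = -804860*9479320 = -7629525495200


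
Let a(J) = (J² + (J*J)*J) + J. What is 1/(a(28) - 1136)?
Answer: 1/21628 ≈ 4.6236e-5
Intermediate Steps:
a(J) = J + J² + J³ (a(J) = (J² + J²*J) + J = (J² + J³) + J = J + J² + J³)
1/(a(28) - 1136) = 1/(28*(1 + 28 + 28²) - 1136) = 1/(28*(1 + 28 + 784) - 1136) = 1/(28*813 - 1136) = 1/(22764 - 1136) = 1/21628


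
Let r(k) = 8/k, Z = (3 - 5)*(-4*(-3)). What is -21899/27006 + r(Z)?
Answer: -30901/27006 ≈ -1.1442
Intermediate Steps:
Z = -24 (Z = -2*12 = -24)
-21899/27006 + r(Z) = -21899/27006 + 8/(-24) = -21899*1/27006 + 8*(-1/24) = -21899/27006 - 1/3 = -30901/27006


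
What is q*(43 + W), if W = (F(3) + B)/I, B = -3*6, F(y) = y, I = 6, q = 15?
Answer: 1215/2 ≈ 607.50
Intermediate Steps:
B = -18
W = -5/2 (W = (3 - 18)/6 = (⅙)*(-15) = -5/2 ≈ -2.5000)
q*(43 + W) = 15*(43 - 5/2) = 15*(81/2) = 1215/2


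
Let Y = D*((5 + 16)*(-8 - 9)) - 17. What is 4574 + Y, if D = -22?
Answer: 12411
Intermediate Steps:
Y = 7837 (Y = -22*(5 + 16)*(-8 - 9) - 17 = -462*(-17) - 17 = -22*(-357) - 17 = 7854 - 17 = 7837)
4574 + Y = 4574 + 7837 = 12411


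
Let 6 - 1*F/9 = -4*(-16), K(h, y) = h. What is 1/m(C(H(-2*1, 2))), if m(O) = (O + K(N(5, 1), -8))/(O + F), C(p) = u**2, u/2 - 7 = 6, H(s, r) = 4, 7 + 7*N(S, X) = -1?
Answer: 539/2362 ≈ 0.22820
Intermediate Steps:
N(S, X) = -8/7 (N(S, X) = -1 + (1/7)*(-1) = -1 - 1/7 = -8/7)
u = 26 (u = 14 + 2*6 = 14 + 12 = 26)
F = -522 (F = 54 - (-36)*(-16) = 54 - 9*64 = 54 - 576 = -522)
C(p) = 676 (C(p) = 26**2 = 676)
m(O) = (-8/7 + O)/(-522 + O) (m(O) = (O - 8/7)/(O - 522) = (-8/7 + O)/(-522 + O))
1/m(C(H(-2*1, 2))) = 1/((-8/7 + 676)/(-522 + 676)) = 1/((4724/7)/154) = 1/((1/154)*(4724/7)) = 1/(2362/539) = 539/2362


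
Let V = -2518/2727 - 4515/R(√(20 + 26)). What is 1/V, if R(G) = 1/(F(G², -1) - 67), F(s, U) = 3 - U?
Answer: 2727/775678997 ≈ 3.5156e-6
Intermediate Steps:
R(G) = -1/63 (R(G) = 1/((3 - 1*(-1)) - 67) = 1/((3 + 1) - 67) = 1/(4 - 67) = 1/(-63) = -1/63)
V = 775678997/2727 (V = -2518/2727 - 4515/(-1/63) = -2518*1/2727 - 4515*(-63) = -2518/2727 + 284445 = 775678997/2727 ≈ 2.8444e+5)
1/V = 1/(775678997/2727) = 2727/775678997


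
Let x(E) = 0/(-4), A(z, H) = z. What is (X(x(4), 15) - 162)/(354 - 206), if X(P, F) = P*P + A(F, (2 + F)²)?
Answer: -147/148 ≈ -0.99324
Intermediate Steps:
x(E) = 0 (x(E) = 0*(-¼) = 0)
X(P, F) = F + P² (X(P, F) = P*P + F = P² + F = F + P²)
(X(x(4), 15) - 162)/(354 - 206) = ((15 + 0²) - 162)/(354 - 206) = ((15 + 0) - 162)/148 = (15 - 162)*(1/148) = -147*1/148 = -147/148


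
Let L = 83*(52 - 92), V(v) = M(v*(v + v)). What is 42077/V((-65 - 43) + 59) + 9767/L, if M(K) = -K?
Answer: -13328341/1138760 ≈ -11.704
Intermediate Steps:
V(v) = -2*v² (V(v) = -v*(v + v) = -v*2*v = -2*v²)
L = -3320 (L = 83*(-40) = -3320)
42077/V((-65 - 43) + 59) + 9767/L = 42077/((-2*((-65 - 43) + 59)²)) + 9767/(-3320) = 42077/((-2*(-108 + 59)²)) + 9767*(-1/3320) = 42077/((-2*(-49)²)) - 9767/3320 = 42077/((-2*2401)) - 9767/3320 = 42077/(-4802) - 9767/3320 = 42077*(-1/4802) - 9767/3320 = -6011/686 - 9767/3320 = -13328341/1138760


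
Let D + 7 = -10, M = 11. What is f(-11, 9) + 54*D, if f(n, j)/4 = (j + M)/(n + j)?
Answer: -958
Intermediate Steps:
f(n, j) = 4*(11 + j)/(j + n) (f(n, j) = 4*((j + 11)/(n + j)) = 4*((11 + j)/(j + n)) = 4*(11 + j)/(j + n))
D = -17 (D = -7 - 10 = -17)
f(-11, 9) + 54*D = 4*(11 + 9)/(9 - 11) + 54*(-17) = 4*20/(-2) - 918 = 4*(-½)*20 - 918 = -40 - 918 = -958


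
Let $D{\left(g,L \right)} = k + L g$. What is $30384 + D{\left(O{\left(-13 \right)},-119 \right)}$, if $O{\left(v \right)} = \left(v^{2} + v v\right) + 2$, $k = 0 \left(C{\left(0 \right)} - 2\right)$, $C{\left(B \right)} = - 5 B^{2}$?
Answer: $-10076$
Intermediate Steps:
$k = 0$ ($k = 0 \left(- 5 \cdot 0^{2} - 2\right) = 0 \left(\left(-5\right) 0 - 2\right) = 0 \left(0 - 2\right) = 0 \left(-2\right) = 0$)
$O{\left(v \right)} = 2 + 2 v^{2}$ ($O{\left(v \right)} = \left(v^{2} + v^{2}\right) + 2 = 2 v^{2} + 2 = 2 + 2 v^{2}$)
$D{\left(g,L \right)} = L g$ ($D{\left(g,L \right)} = 0 + L g = L g$)
$30384 + D{\left(O{\left(-13 \right)},-119 \right)} = 30384 - 119 \left(2 + 2 \left(-13\right)^{2}\right) = 30384 - 119 \left(2 + 2 \cdot 169\right) = 30384 - 119 \left(2 + 338\right) = 30384 - 40460 = -10076$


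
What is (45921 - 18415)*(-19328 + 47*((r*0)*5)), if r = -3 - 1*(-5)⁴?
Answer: -531635968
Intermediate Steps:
r = -628 (r = -3 - 1*625 = -3 - 625 = -628)
(45921 - 18415)*(-19328 + 47*((r*0)*5)) = (45921 - 18415)*(-19328 + 47*(-628*0*5)) = 27506*(-19328 + 47*(0*5)) = 27506*(-19328 + 47*0) = 27506*(-19328 + 0) = 27506*(-19328) = -531635968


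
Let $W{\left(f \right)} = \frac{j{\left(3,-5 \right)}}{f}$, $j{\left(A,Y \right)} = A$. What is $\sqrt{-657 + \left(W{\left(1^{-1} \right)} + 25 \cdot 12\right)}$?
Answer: $i \sqrt{354} \approx 18.815 i$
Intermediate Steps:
$W{\left(f \right)} = \frac{3}{f}$
$\sqrt{-657 + \left(W{\left(1^{-1} \right)} + 25 \cdot 12\right)} = \sqrt{-657 + \left(\frac{3}{1^{-1}} + 25 \cdot 12\right)} = \sqrt{-657 + \left(\frac{3}{1} + 300\right)} = \sqrt{-657 + \left(3 \cdot 1 + 300\right)} = \sqrt{-657 + \left(3 + 300\right)} = \sqrt{-657 + 303} = \sqrt{-354} = i \sqrt{354}$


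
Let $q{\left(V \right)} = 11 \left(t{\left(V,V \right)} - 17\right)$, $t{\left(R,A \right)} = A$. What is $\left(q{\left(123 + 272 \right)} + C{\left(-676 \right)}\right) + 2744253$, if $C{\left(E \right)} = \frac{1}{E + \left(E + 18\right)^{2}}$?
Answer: $\frac{1188105094369}{432288} \approx 2.7484 \cdot 10^{6}$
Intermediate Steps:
$q{\left(V \right)} = -187 + 11 V$ ($q{\left(V \right)} = 11 \left(V - 17\right) = 11 \left(-17 + V\right) = -187 + 11 V$)
$C{\left(E \right)} = \frac{1}{E + \left(18 + E\right)^{2}}$
$\left(q{\left(123 + 272 \right)} + C{\left(-676 \right)}\right) + 2744253 = \left(\left(-187 + 11 \left(123 + 272\right)\right) + \frac{1}{-676 + \left(18 - 676\right)^{2}}\right) + 2744253 = \left(\left(-187 + 11 \cdot 395\right) + \frac{1}{-676 + \left(-658\right)^{2}}\right) + 2744253 = \left(\left(-187 + 4345\right) + \frac{1}{-676 + 432964}\right) + 2744253 = \left(4158 + \frac{1}{432288}\right) + 2744253 = \frac{1797453505}{432288} + 2744253 = \frac{1188105094369}{432288}$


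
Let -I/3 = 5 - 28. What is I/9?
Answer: 23/3 ≈ 7.6667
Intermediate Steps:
I = 69 (I = -3*(5 - 28) = -3*(-23) = 69)
I/9 = 69/9 = 69*(⅑) = 23/3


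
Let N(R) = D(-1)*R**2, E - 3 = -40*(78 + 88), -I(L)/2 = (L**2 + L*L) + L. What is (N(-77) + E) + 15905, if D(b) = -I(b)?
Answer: 21126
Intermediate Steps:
I(L) = -4*L**2 - 2*L (I(L) = -2*((L**2 + L*L) + L) = -2*((L**2 + L**2) + L) = -2*(2*L**2 + L) = -2*(L + 2*L**2) = -4*L**2 - 2*L)
E = -6637 (E = 3 - 40*(78 + 88) = 3 - 40*166 = 3 - 6640 = -6637)
D(b) = 2*b*(1 + 2*b) (D(b) = -(-2)*b*(1 + 2*b) = 2*b*(1 + 2*b))
N(R) = 2*R**2 (N(R) = (2*(-1)*(1 + 2*(-1)))*R**2 = (2*(-1)*(1 - 2))*R**2 = (2*(-1)*(-1))*R**2 = 2*R**2)
(N(-77) + E) + 15905 = (2*(-77)**2 - 6637) + 15905 = (2*5929 - 6637) + 15905 = (11858 - 6637) + 15905 = 5221 + 15905 = 21126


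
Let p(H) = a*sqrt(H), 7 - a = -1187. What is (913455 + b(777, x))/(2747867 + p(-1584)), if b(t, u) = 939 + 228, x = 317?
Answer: 2513259611274/7553031257113 - 13104704016*I*sqrt(11)/7553031257113 ≈ 0.33275 - 0.0057544*I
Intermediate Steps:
a = 1194 (a = 7 - 1*(-1187) = 7 + 1187 = 1194)
b(t, u) = 1167
p(H) = 1194*sqrt(H)
(913455 + b(777, x))/(2747867 + p(-1584)) = (913455 + 1167)/(2747867 + 1194*sqrt(-1584)) = 914622/(2747867 + 1194*(12*I*sqrt(11))) = 914622/(2747867 + 14328*I*sqrt(11))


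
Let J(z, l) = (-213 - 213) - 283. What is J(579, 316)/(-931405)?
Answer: 709/931405 ≈ 0.00076122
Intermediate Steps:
J(z, l) = -709 (J(z, l) = -426 - 283 = -709)
J(579, 316)/(-931405) = -709/(-931405) = -709*(-1/931405) = 709/931405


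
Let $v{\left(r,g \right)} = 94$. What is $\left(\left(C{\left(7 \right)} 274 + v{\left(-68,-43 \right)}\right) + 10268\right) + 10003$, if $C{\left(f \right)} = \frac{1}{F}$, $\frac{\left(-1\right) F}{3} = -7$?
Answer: $\frac{427939}{21} \approx 20378.0$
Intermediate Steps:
$F = 21$ ($F = \left(-3\right) \left(-7\right) = 21$)
$C{\left(f \right)} = \frac{1}{21}$
$\left(\left(C{\left(7 \right)} 274 + v{\left(-68,-43 \right)}\right) + 10268\right) + 10003 = \left(\left(\frac{1}{21} \cdot 274 + 94\right) + 10268\right) + 10003 = \left(\left(\frac{274}{21} + 94\right) + 10268\right) + 10003 = \left(\frac{2248}{21} + 10268\right) + 10003 = \frac{217876}{21} + 10003 = \frac{427939}{21}$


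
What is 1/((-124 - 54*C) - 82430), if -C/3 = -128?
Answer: -1/103290 ≈ -9.6815e-6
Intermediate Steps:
C = 384 (C = -3*(-128) = 384)
1/((-124 - 54*C) - 82430) = 1/((-124 - 54*384) - 82430) = 1/((-124 - 20736) - 82430) = 1/(-20860 - 82430) = 1/(-103290) = -1/103290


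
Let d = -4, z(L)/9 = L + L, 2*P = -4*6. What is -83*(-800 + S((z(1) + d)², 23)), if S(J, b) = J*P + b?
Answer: 259707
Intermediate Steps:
P = -12 (P = (-4*6)/2 = (½)*(-24) = -12)
z(L) = 18*L (z(L) = 9*(L + L) = 9*(2*L) = 18*L)
S(J, b) = b - 12*J (S(J, b) = J*(-12) + b = -12*J + b = b - 12*J)
-83*(-800 + S((z(1) + d)², 23)) = -83*(-800 + (23 - 12*(18*1 - 4)²)) = -83*(-800 + (23 - 12*(18 - 4)²)) = -83*(-800 + (23 - 12*14²)) = -83*(-800 + (23 - 12*196)) = -83*(-800 + (23 - 2352)) = -83*(-800 - 2329) = -83*(-3129) = 259707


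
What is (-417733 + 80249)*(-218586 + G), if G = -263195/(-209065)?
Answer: 3084497040472036/41813 ≈ 7.3769e+10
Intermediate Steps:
G = 52639/41813 (G = -263195*(-1/209065) = 52639/41813 ≈ 1.2589)
(-417733 + 80249)*(-218586 + G) = (-417733 + 80249)*(-218586 + 52639/41813) = -337484*(-9139683779/41813) = 3084497040472036/41813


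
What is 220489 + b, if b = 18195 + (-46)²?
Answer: 240800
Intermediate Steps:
b = 20311 (b = 18195 + 2116 = 20311)
220489 + b = 220489 + 20311 = 240800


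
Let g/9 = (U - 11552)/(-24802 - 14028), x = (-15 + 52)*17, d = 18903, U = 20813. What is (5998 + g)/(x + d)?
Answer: 232818991/758427560 ≈ 0.30698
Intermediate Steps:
x = 629 (x = 37*17 = 629)
g = -83349/38830 (g = 9*((20813 - 11552)/(-24802 - 14028)) = 9*(9261/(-38830)) = 9*(9261*(-1/38830)) = 9*(-9261/38830) = -83349/38830 ≈ -2.1465)
(5998 + g)/(x + d) = (5998 - 83349/38830)/(629 + 18903) = (232818991/38830)/19532 = (232818991/38830)*(1/19532) = 232818991/758427560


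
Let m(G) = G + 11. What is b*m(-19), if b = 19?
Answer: -152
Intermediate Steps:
m(G) = 11 + G
b*m(-19) = 19*(11 - 19) = 19*(-8) = -152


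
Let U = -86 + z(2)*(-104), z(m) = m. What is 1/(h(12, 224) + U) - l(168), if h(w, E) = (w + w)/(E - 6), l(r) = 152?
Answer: -4869277/32034 ≈ -152.00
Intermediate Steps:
h(w, E) = 2*w/(-6 + E) (h(w, E) = (2*w)/(-6 + E) = 2*w/(-6 + E))
U = -294 (U = -86 + 2*(-104) = -86 - 208 = -294)
1/(h(12, 224) + U) - l(168) = 1/(2*12/(-6 + 224) - 294) - 1*152 = 1/(2*12/218 - 294) - 152 = 1/(2*12*(1/218) - 294) - 152 = 1/(12/109 - 294) - 152 = 1/(-32034/109) - 152 = -109/32034 - 152 = -4869277/32034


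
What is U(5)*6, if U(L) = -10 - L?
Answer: -90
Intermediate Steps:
U(5)*6 = (-10 - 1*5)*6 = (-10 - 5)*6 = -15*6 = -90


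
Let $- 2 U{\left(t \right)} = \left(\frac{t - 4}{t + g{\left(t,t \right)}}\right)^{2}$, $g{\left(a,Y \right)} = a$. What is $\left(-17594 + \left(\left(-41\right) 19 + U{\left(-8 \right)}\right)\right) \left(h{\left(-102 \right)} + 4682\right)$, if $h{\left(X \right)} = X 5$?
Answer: $- \frac{613226635}{8} \approx -7.6653 \cdot 10^{7}$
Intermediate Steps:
$U{\left(t \right)} = - \frac{\left(-4 + t\right)^{2}}{8 t^{2}}$ ($U{\left(t \right)} = - \frac{\left(\frac{t - 4}{t + t}\right)^{2}}{2} = - \frac{\left(\frac{-4 + t}{2 t}\right)^{2}}{2} = - \frac{\frac{1}{4} \frac{1}{t^{2}} \left(-4 + t\right)^{2}}{2} = - \frac{\left(-4 + t\right)^{2}}{8 t^{2}}$)
$h{\left(X \right)} = 5 X$
$\left(-17594 + \left(\left(-41\right) 19 + U{\left(-8 \right)}\right)\right) \left(h{\left(-102 \right)} + 4682\right) = \left(-17594 - \left(779 + \frac{\left(-4 - 8\right)^{2}}{8 \cdot 64}\right)\right) \left(5 \left(-102\right) + 4682\right) = \left(-17594 - \left(779 + \frac{\left(-12\right)^{2}}{512}\right)\right) \left(-510 + 4682\right) = \left(-17594 - \left(779 + \frac{1}{512} \cdot 144\right)\right) 4172 = \left(-17594 - \frac{24937}{32}\right) 4172 = \left(- \frac{587945}{32}\right) 4172 = - \frac{613226635}{8}$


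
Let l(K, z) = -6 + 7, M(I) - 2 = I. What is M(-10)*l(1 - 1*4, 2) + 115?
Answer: 107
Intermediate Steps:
M(I) = 2 + I
l(K, z) = 1
M(-10)*l(1 - 1*4, 2) + 115 = (2 - 10)*1 + 115 = -8*1 + 115 = -8 + 115 = 107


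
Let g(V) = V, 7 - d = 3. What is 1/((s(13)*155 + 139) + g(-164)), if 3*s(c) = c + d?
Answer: 3/2560 ≈ 0.0011719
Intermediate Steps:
d = 4 (d = 7 - 1*3 = 7 - 3 = 4)
s(c) = 4/3 + c/3 (s(c) = (c + 4)/3 = (4 + c)/3 = 4/3 + c/3)
1/((s(13)*155 + 139) + g(-164)) = 1/(((4/3 + (⅓)*13)*155 + 139) - 164) = 1/(((4/3 + 13/3)*155 + 139) - 164) = 1/(((17/3)*155 + 139) - 164) = 1/((2635/3 + 139) - 164) = 1/(3052/3 - 164) = 1/(2560/3) = 3/2560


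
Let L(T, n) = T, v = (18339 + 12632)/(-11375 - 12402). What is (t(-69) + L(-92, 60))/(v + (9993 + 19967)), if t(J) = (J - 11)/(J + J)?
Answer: -149985316/49150628481 ≈ -0.0030515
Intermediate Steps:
t(J) = (-11 + J)/(2*J) (t(J) = (-11 + J)/((2*J)) = (-11 + J)*(1/(2*J)) = (-11 + J)/(2*J))
v = -30971/23777 (v = 30971/(-23777) = 30971*(-1/23777) = -30971/23777 ≈ -1.3026)
(t(-69) + L(-92, 60))/(v + (9993 + 19967)) = ((½)*(-11 - 69)/(-69) - 92)/(-30971/23777 + (9993 + 19967)) = ((½)*(-1/69)*(-80) - 92)/(-30971/23777 + 29960) = (40/69 - 92)/(712327949/23777) = -6308/69*23777/712327949 = -149985316/49150628481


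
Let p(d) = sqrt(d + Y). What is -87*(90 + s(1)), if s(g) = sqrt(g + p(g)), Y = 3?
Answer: -7830 - 87*sqrt(3) ≈ -7980.7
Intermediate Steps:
p(d) = sqrt(3 + d) (p(d) = sqrt(d + 3) = sqrt(3 + d))
s(g) = sqrt(g + sqrt(3 + g))
-87*(90 + s(1)) = -87*(90 + sqrt(1 + sqrt(3 + 1))) = -87*(90 + sqrt(1 + sqrt(4))) = -87*(90 + sqrt(1 + 2)) = -87*(90 + sqrt(3)) = -7830 - 87*sqrt(3)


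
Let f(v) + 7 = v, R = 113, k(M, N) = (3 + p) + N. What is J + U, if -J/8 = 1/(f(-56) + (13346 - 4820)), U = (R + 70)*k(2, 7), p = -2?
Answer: 12389824/8463 ≈ 1464.0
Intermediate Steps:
k(M, N) = 1 + N (k(M, N) = (3 - 2) + N = 1 + N)
f(v) = -7 + v
U = 1464 (U = (113 + 70)*(1 + 7) = 183*8 = 1464)
J = -8/8463 (J = -8/((-7 - 56) + (13346 - 4820)) = -8/(-63 + 8526) = -8/8463 ≈ -0.00094529)
J + U = -8/8463 + 1464 = 12389824/8463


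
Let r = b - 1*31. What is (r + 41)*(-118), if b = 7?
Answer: -2006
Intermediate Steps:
r = -24 (r = 7 - 1*31 = 7 - 31 = -24)
(r + 41)*(-118) = (-24 + 41)*(-118) = 17*(-118) = -2006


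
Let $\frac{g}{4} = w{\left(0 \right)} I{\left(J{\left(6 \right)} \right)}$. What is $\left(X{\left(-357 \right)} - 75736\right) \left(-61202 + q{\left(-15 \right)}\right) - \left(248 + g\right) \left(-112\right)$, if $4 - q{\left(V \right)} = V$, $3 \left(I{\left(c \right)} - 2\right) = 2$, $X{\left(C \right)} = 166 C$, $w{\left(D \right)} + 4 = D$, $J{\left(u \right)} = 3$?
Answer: $\frac{24778816894}{3} \approx 8.2596 \cdot 10^{9}$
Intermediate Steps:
$w{\left(D \right)} = -4 + D$
$I{\left(c \right)} = \frac{8}{3}$ ($I{\left(c \right)} = 2 + \frac{1}{3} \cdot 2 = 2 + \frac{2}{3} = \frac{8}{3}$)
$q{\left(V \right)} = 4 - V$
$g = - \frac{128}{3}$ ($g = 4 \left(-4 + 0\right) \frac{8}{3} = 4 \left(\left(-4\right) \frac{8}{3}\right) = 4 \left(- \frac{32}{3}\right) = - \frac{128}{3} \approx -42.667$)
$\left(X{\left(-357 \right)} - 75736\right) \left(-61202 + q{\left(-15 \right)}\right) - \left(248 + g\right) \left(-112\right) = \left(166 \left(-357\right) - 75736\right) \left(-61202 + \left(4 - -15\right)\right) - \left(248 - \frac{128}{3}\right) \left(-112\right) = \left(-59262 - 75736\right) \left(-61202 + \left(4 + 15\right)\right) - \frac{616}{3} \left(-112\right) = - 134998 \left(-61202 + 19\right) - - \frac{68992}{3} = \left(-134998\right) \left(-61183\right) + \frac{68992}{3} = 8259582634 + \frac{68992}{3} = \frac{24778816894}{3}$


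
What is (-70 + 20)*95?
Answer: -4750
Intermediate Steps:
(-70 + 20)*95 = -50*95 = -4750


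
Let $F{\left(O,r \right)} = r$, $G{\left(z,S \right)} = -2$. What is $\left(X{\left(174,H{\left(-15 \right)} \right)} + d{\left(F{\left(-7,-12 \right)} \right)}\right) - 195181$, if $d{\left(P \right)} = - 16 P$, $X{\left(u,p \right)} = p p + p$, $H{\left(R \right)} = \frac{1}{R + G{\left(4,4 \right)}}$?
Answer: $- \frac{56351837}{289} \approx -1.9499 \cdot 10^{5}$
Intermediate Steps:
$H{\left(R \right)} = \frac{1}{-2 + R}$ ($H{\left(R \right)} = \frac{1}{R - 2} = \frac{1}{-2 + R}$)
$X{\left(u,p \right)} = p + p^{2}$ ($X{\left(u,p \right)} = p^{2} + p = p + p^{2}$)
$\left(X{\left(174,H{\left(-15 \right)} \right)} + d{\left(F{\left(-7,-12 \right)} \right)}\right) - 195181 = \left(\frac{1 + \frac{1}{-2 - 15}}{-2 - 15} - -192\right) - 195181 = \left(\frac{1 + \frac{1}{-17}}{-17} + 192\right) - 195181 = \left(- \frac{1 - \frac{1}{17}}{17} + 192\right) - 195181 = \left(\left(- \frac{1}{17}\right) \frac{16}{17} + 192\right) - 195181 = \left(- \frac{16}{289} + 192\right) - 195181 = \frac{55472}{289} - 195181 = - \frac{56351837}{289}$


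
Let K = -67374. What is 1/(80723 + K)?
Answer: 1/13349 ≈ 7.4912e-5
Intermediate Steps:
1/(80723 + K) = 1/(80723 - 67374) = 1/13349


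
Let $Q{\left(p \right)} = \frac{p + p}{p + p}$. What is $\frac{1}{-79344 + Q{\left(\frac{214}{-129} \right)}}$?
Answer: $- \frac{1}{79343} \approx -1.2604 \cdot 10^{-5}$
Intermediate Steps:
$Q{\left(p \right)} = 1$ ($Q{\left(p \right)} = \frac{2 p}{2 p} = 2 p \frac{1}{2 p} = 1$)
$\frac{1}{-79344 + Q{\left(\frac{214}{-129} \right)}} = \frac{1}{-79344 + 1} = \frac{1}{-79343} = - \frac{1}{79343}$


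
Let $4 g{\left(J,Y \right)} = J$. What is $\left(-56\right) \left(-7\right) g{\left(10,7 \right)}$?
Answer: $980$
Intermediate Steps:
$g{\left(J,Y \right)} = \frac{J}{4}$
$\left(-56\right) \left(-7\right) g{\left(10,7 \right)} = \left(-56\right) \left(-7\right) \frac{1}{4} \cdot 10 = 392 \cdot \frac{5}{2} = 980$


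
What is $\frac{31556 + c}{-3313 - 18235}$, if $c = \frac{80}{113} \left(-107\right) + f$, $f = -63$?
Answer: $- \frac{3550149}{2434924} \approx -1.458$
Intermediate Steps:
$c = - \frac{15679}{113}$ ($c = \frac{80}{113} \left(-107\right) - 63 = - \frac{8560}{113} - 63 = - \frac{15679}{113} \approx -138.75$)
$\frac{31556 + c}{-3313 - 18235} = \frac{31556 - \frac{15679}{113}}{-3313 - 18235} = \frac{3550149}{113 \left(-21548\right)} = \frac{3550149}{113} \left(- \frac{1}{21548}\right) = - \frac{3550149}{2434924}$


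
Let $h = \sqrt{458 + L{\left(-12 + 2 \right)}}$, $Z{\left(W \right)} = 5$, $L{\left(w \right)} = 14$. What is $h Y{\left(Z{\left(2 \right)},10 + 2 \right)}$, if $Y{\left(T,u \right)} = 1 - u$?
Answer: $- 22 \sqrt{118} \approx -238.98$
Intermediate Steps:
$h = 2 \sqrt{118}$ ($h = \sqrt{458 + 14} = \sqrt{472} = 2 \sqrt{118} \approx 21.726$)
$h Y{\left(Z{\left(2 \right)},10 + 2 \right)} = 2 \sqrt{118} \left(1 - \left(10 + 2\right)\right) = 2 \sqrt{118} \left(1 - 12\right) = 2 \sqrt{118} \left(-11\right) = - 22 \sqrt{118}$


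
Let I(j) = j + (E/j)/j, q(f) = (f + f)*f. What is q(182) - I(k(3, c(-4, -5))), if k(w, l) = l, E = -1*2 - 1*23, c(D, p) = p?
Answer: 66254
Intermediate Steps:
E = -25 (E = -2 - 23 = -25)
q(f) = 2*f**2 (q(f) = (2*f)*f = 2*f**2)
I(j) = j - 25/j**2 (I(j) = j + (-25/j)/j = j - 25/j**2)
q(182) - I(k(3, c(-4, -5))) = 2*182**2 - (-5 - 25/(-5)**2) = 2*33124 - (-5 - 25*1/25) = 66248 - (-5 - 1) = 66248 - 1*(-6) = 66248 + 6 = 66254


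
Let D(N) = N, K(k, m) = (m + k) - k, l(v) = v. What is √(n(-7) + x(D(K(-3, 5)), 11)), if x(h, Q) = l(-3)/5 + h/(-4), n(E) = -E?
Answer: √515/10 ≈ 2.2694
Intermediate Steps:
K(k, m) = m (K(k, m) = (k + m) - k = m)
x(h, Q) = -⅗ - h/4 (x(h, Q) = -3/5 + h/(-4) = -3*⅕ + h*(-¼) = -⅗ - h/4)
√(n(-7) + x(D(K(-3, 5)), 11)) = √(-1*(-7) + (-⅗ - ¼*5)) = √(7 + (-⅗ - 5/4)) = √(7 - 37/20) = √(103/20) = √515/10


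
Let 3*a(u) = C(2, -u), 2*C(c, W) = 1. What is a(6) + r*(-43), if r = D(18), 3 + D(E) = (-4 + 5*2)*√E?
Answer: 775/6 - 774*√2 ≈ -965.43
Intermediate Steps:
C(c, W) = ½ (C(c, W) = (½)*1 = ½)
a(u) = ⅙ (a(u) = (⅓)*(½) = ⅙)
D(E) = -3 + 6*√E (D(E) = -3 + (-4 + 5*2)*√E = -3 + (-4 + 10)*√E = -3 + 6*√E)
r = -3 + 18*√2 (r = -3 + 6*√18 = -3 + 6*(3*√2) = -3 + 18*√2 ≈ 22.456)
a(6) + r*(-43) = ⅙ + (-3 + 18*√2)*(-43) = ⅙ + (129 - 774*√2) = 775/6 - 774*√2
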